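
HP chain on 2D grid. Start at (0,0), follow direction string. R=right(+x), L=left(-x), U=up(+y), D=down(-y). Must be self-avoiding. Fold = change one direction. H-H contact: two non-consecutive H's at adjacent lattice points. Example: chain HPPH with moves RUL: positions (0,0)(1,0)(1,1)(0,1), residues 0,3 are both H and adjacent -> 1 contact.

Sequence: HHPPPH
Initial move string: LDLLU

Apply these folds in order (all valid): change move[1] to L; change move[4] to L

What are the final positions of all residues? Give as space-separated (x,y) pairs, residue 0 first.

Initial moves: LDLLU
Fold: move[1]->L => LLLLU (positions: [(0, 0), (-1, 0), (-2, 0), (-3, 0), (-4, 0), (-4, 1)])
Fold: move[4]->L => LLLLL (positions: [(0, 0), (-1, 0), (-2, 0), (-3, 0), (-4, 0), (-5, 0)])

Answer: (0,0) (-1,0) (-2,0) (-3,0) (-4,0) (-5,0)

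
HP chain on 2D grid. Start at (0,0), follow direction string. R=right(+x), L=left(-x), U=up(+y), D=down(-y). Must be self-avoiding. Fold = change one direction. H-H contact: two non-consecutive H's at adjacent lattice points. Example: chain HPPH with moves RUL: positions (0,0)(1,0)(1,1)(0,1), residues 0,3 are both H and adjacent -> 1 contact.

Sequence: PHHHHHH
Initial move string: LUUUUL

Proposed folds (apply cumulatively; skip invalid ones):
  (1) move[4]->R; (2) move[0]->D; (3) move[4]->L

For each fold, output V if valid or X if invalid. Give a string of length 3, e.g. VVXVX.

Answer: XXV

Derivation:
Initial: LUUUUL -> [(0, 0), (-1, 0), (-1, 1), (-1, 2), (-1, 3), (-1, 4), (-2, 4)]
Fold 1: move[4]->R => LUUURL INVALID (collision), skipped
Fold 2: move[0]->D => DUUUUL INVALID (collision), skipped
Fold 3: move[4]->L => LUUULL VALID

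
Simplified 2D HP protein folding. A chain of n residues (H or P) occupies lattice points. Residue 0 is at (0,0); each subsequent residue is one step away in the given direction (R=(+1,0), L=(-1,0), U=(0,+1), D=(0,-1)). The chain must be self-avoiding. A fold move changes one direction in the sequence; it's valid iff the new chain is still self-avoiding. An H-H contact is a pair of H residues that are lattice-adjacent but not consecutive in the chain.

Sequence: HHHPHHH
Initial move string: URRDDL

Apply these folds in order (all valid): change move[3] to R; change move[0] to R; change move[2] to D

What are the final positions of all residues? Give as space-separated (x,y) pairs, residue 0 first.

Initial moves: URRDDL
Fold: move[3]->R => URRRDL (positions: [(0, 0), (0, 1), (1, 1), (2, 1), (3, 1), (3, 0), (2, 0)])
Fold: move[0]->R => RRRRDL (positions: [(0, 0), (1, 0), (2, 0), (3, 0), (4, 0), (4, -1), (3, -1)])
Fold: move[2]->D => RRDRDL (positions: [(0, 0), (1, 0), (2, 0), (2, -1), (3, -1), (3, -2), (2, -2)])

Answer: (0,0) (1,0) (2,0) (2,-1) (3,-1) (3,-2) (2,-2)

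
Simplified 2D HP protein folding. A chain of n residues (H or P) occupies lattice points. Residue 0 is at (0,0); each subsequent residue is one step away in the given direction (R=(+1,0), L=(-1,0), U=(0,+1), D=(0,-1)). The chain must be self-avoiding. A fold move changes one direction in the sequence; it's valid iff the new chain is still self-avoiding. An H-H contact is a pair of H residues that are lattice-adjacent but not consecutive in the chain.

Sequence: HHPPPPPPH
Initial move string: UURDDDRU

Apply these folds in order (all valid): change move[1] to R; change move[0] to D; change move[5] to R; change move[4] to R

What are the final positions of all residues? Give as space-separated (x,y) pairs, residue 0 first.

Answer: (0,0) (0,-1) (1,-1) (2,-1) (2,-2) (3,-2) (4,-2) (5,-2) (5,-1)

Derivation:
Initial moves: UURDDDRU
Fold: move[1]->R => URRDDDRU (positions: [(0, 0), (0, 1), (1, 1), (2, 1), (2, 0), (2, -1), (2, -2), (3, -2), (3, -1)])
Fold: move[0]->D => DRRDDDRU (positions: [(0, 0), (0, -1), (1, -1), (2, -1), (2, -2), (2, -3), (2, -4), (3, -4), (3, -3)])
Fold: move[5]->R => DRRDDRRU (positions: [(0, 0), (0, -1), (1, -1), (2, -1), (2, -2), (2, -3), (3, -3), (4, -3), (4, -2)])
Fold: move[4]->R => DRRDRRRU (positions: [(0, 0), (0, -1), (1, -1), (2, -1), (2, -2), (3, -2), (4, -2), (5, -2), (5, -1)])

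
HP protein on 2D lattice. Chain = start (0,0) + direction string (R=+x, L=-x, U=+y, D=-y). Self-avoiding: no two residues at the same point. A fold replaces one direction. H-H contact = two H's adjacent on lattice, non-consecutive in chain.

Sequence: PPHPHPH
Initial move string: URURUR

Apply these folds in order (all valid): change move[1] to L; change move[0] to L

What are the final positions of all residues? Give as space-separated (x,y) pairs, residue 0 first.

Initial moves: URURUR
Fold: move[1]->L => ULURUR (positions: [(0, 0), (0, 1), (-1, 1), (-1, 2), (0, 2), (0, 3), (1, 3)])
Fold: move[0]->L => LLURUR (positions: [(0, 0), (-1, 0), (-2, 0), (-2, 1), (-1, 1), (-1, 2), (0, 2)])

Answer: (0,0) (-1,0) (-2,0) (-2,1) (-1,1) (-1,2) (0,2)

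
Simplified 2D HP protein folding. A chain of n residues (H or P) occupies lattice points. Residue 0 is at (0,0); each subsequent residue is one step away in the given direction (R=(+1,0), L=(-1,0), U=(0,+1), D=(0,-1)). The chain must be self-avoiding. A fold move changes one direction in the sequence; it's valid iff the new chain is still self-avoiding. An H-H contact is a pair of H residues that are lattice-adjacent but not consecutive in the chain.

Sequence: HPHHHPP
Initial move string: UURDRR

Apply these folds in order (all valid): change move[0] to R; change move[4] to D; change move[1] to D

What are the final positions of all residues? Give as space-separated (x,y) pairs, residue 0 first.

Initial moves: UURDRR
Fold: move[0]->R => RURDRR (positions: [(0, 0), (1, 0), (1, 1), (2, 1), (2, 0), (3, 0), (4, 0)])
Fold: move[4]->D => RURDDR (positions: [(0, 0), (1, 0), (1, 1), (2, 1), (2, 0), (2, -1), (3, -1)])
Fold: move[1]->D => RDRDDR (positions: [(0, 0), (1, 0), (1, -1), (2, -1), (2, -2), (2, -3), (3, -3)])

Answer: (0,0) (1,0) (1,-1) (2,-1) (2,-2) (2,-3) (3,-3)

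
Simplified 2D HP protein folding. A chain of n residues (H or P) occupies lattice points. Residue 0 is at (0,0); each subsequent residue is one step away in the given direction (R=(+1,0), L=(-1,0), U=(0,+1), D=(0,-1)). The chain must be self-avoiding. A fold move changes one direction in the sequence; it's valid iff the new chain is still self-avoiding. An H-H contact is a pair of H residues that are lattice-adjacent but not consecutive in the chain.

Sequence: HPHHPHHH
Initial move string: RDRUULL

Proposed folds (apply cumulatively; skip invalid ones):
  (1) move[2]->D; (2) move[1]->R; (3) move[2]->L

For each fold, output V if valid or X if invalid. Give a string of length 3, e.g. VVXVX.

Initial: RDRUULL -> [(0, 0), (1, 0), (1, -1), (2, -1), (2, 0), (2, 1), (1, 1), (0, 1)]
Fold 1: move[2]->D => RDDUULL INVALID (collision), skipped
Fold 2: move[1]->R => RRRUULL VALID
Fold 3: move[2]->L => RRLUULL INVALID (collision), skipped

Answer: XVX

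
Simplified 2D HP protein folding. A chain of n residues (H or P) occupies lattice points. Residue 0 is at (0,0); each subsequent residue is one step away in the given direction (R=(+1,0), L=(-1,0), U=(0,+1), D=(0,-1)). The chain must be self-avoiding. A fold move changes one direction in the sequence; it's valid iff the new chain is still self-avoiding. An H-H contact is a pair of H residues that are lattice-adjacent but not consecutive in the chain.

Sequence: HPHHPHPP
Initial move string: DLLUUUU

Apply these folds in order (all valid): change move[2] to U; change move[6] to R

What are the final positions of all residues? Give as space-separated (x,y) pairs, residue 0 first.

Answer: (0,0) (0,-1) (-1,-1) (-1,0) (-1,1) (-1,2) (-1,3) (0,3)

Derivation:
Initial moves: DLLUUUU
Fold: move[2]->U => DLUUUUU (positions: [(0, 0), (0, -1), (-1, -1), (-1, 0), (-1, 1), (-1, 2), (-1, 3), (-1, 4)])
Fold: move[6]->R => DLUUUUR (positions: [(0, 0), (0, -1), (-1, -1), (-1, 0), (-1, 1), (-1, 2), (-1, 3), (0, 3)])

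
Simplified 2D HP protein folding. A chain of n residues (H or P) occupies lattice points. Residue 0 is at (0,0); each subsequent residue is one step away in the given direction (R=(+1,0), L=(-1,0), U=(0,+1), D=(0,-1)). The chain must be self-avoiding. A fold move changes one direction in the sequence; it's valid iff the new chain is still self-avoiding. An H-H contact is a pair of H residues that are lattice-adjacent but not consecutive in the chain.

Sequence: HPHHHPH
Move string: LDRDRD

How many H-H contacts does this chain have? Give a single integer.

Positions: [(0, 0), (-1, 0), (-1, -1), (0, -1), (0, -2), (1, -2), (1, -3)]
H-H contact: residue 0 @(0,0) - residue 3 @(0, -1)

Answer: 1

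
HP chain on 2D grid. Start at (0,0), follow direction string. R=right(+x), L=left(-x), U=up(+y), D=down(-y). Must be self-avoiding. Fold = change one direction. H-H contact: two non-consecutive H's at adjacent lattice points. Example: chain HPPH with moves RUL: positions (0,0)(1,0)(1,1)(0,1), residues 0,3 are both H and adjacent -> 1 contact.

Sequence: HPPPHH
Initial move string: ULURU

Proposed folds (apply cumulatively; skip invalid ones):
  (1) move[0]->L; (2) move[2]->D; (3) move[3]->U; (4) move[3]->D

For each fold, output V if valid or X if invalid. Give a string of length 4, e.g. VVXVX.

Answer: VXVX

Derivation:
Initial: ULURU -> [(0, 0), (0, 1), (-1, 1), (-1, 2), (0, 2), (0, 3)]
Fold 1: move[0]->L => LLURU VALID
Fold 2: move[2]->D => LLDRU INVALID (collision), skipped
Fold 3: move[3]->U => LLUUU VALID
Fold 4: move[3]->D => LLUDU INVALID (collision), skipped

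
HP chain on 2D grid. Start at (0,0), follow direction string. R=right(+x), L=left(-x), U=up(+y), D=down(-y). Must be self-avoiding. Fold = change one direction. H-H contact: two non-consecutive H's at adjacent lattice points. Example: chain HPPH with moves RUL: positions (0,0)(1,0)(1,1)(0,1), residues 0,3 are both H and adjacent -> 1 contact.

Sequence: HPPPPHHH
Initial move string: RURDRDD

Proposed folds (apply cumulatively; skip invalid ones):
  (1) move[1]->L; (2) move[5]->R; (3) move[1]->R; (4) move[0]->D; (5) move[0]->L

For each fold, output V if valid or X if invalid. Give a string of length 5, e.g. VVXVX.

Initial: RURDRDD -> [(0, 0), (1, 0), (1, 1), (2, 1), (2, 0), (3, 0), (3, -1), (3, -2)]
Fold 1: move[1]->L => RLRDRDD INVALID (collision), skipped
Fold 2: move[5]->R => RURDRRD VALID
Fold 3: move[1]->R => RRRDRRD VALID
Fold 4: move[0]->D => DRRDRRD VALID
Fold 5: move[0]->L => LRRDRRD INVALID (collision), skipped

Answer: XVVVX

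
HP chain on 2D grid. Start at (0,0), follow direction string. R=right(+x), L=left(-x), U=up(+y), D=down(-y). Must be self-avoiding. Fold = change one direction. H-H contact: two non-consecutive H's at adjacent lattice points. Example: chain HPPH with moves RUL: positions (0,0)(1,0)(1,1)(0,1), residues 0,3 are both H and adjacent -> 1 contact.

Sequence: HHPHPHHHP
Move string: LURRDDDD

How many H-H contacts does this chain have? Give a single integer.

Answer: 2

Derivation:
Positions: [(0, 0), (-1, 0), (-1, 1), (0, 1), (1, 1), (1, 0), (1, -1), (1, -2), (1, -3)]
H-H contact: residue 0 @(0,0) - residue 5 @(1, 0)
H-H contact: residue 0 @(0,0) - residue 3 @(0, 1)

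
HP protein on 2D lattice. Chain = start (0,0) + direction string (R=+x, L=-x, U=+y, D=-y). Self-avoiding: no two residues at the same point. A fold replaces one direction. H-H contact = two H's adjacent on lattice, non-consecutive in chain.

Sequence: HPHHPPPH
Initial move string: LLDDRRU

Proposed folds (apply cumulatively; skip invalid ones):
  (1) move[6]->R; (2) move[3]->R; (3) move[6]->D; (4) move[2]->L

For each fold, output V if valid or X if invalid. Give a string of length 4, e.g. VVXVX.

Initial: LLDDRRU -> [(0, 0), (-1, 0), (-2, 0), (-2, -1), (-2, -2), (-1, -2), (0, -2), (0, -1)]
Fold 1: move[6]->R => LLDDRRR VALID
Fold 2: move[3]->R => LLDRRRR VALID
Fold 3: move[6]->D => LLDRRRD VALID
Fold 4: move[2]->L => LLLRRRD INVALID (collision), skipped

Answer: VVVX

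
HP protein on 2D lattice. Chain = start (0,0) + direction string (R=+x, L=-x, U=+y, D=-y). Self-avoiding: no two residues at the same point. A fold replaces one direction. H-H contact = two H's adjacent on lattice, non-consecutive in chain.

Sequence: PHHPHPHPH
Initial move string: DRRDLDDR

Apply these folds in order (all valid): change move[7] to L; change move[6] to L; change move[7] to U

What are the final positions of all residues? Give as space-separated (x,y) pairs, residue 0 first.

Initial moves: DRRDLDDR
Fold: move[7]->L => DRRDLDDL (positions: [(0, 0), (0, -1), (1, -1), (2, -1), (2, -2), (1, -2), (1, -3), (1, -4), (0, -4)])
Fold: move[6]->L => DRRDLDLL (positions: [(0, 0), (0, -1), (1, -1), (2, -1), (2, -2), (1, -2), (1, -3), (0, -3), (-1, -3)])
Fold: move[7]->U => DRRDLDLU (positions: [(0, 0), (0, -1), (1, -1), (2, -1), (2, -2), (1, -2), (1, -3), (0, -3), (0, -2)])

Answer: (0,0) (0,-1) (1,-1) (2,-1) (2,-2) (1,-2) (1,-3) (0,-3) (0,-2)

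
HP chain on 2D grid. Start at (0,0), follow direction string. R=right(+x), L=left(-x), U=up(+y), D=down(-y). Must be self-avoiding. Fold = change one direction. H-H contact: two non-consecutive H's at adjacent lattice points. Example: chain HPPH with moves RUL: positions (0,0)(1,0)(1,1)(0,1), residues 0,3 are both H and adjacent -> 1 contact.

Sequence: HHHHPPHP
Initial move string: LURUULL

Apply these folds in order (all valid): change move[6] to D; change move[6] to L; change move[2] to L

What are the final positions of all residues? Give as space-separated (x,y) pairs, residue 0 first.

Initial moves: LURUULL
Fold: move[6]->D => LURUULD (positions: [(0, 0), (-1, 0), (-1, 1), (0, 1), (0, 2), (0, 3), (-1, 3), (-1, 2)])
Fold: move[6]->L => LURUULL (positions: [(0, 0), (-1, 0), (-1, 1), (0, 1), (0, 2), (0, 3), (-1, 3), (-2, 3)])
Fold: move[2]->L => LULUULL (positions: [(0, 0), (-1, 0), (-1, 1), (-2, 1), (-2, 2), (-2, 3), (-3, 3), (-4, 3)])

Answer: (0,0) (-1,0) (-1,1) (-2,1) (-2,2) (-2,3) (-3,3) (-4,3)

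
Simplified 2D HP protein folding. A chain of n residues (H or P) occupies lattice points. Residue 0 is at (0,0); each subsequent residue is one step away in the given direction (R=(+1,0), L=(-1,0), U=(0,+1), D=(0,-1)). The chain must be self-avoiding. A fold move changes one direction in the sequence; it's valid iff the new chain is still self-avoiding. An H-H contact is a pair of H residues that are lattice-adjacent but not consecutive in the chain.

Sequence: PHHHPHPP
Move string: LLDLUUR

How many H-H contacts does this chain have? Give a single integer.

Answer: 1

Derivation:
Positions: [(0, 0), (-1, 0), (-2, 0), (-2, -1), (-3, -1), (-3, 0), (-3, 1), (-2, 1)]
H-H contact: residue 2 @(-2,0) - residue 5 @(-3, 0)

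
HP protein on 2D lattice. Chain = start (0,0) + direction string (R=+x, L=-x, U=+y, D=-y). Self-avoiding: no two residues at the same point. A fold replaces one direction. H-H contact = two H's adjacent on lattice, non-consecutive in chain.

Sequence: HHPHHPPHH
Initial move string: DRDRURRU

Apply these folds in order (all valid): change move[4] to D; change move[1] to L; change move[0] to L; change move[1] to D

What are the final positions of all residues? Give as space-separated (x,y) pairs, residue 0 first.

Answer: (0,0) (-1,0) (-1,-1) (-1,-2) (0,-2) (0,-3) (1,-3) (2,-3) (2,-2)

Derivation:
Initial moves: DRDRURRU
Fold: move[4]->D => DRDRDRRU (positions: [(0, 0), (0, -1), (1, -1), (1, -2), (2, -2), (2, -3), (3, -3), (4, -3), (4, -2)])
Fold: move[1]->L => DLDRDRRU (positions: [(0, 0), (0, -1), (-1, -1), (-1, -2), (0, -2), (0, -3), (1, -3), (2, -3), (2, -2)])
Fold: move[0]->L => LLDRDRRU (positions: [(0, 0), (-1, 0), (-2, 0), (-2, -1), (-1, -1), (-1, -2), (0, -2), (1, -2), (1, -1)])
Fold: move[1]->D => LDDRDRRU (positions: [(0, 0), (-1, 0), (-1, -1), (-1, -2), (0, -2), (0, -3), (1, -3), (2, -3), (2, -2)])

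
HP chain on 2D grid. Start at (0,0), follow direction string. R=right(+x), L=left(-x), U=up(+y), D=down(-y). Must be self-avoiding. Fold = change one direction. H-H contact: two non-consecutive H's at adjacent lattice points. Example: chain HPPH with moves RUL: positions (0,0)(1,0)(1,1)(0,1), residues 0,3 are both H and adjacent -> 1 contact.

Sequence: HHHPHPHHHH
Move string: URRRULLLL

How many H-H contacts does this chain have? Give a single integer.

Positions: [(0, 0), (0, 1), (1, 1), (2, 1), (3, 1), (3, 2), (2, 2), (1, 2), (0, 2), (-1, 2)]
H-H contact: residue 1 @(0,1) - residue 8 @(0, 2)
H-H contact: residue 2 @(1,1) - residue 7 @(1, 2)

Answer: 2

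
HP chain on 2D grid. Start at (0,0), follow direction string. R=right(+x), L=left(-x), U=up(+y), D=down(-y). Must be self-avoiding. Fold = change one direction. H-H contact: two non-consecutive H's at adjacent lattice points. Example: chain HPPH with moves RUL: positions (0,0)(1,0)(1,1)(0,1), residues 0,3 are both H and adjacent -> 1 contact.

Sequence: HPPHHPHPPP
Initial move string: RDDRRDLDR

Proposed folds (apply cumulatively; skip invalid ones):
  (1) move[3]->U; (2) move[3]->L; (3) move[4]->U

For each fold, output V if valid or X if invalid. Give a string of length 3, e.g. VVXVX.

Answer: XXX

Derivation:
Initial: RDDRRDLDR -> [(0, 0), (1, 0), (1, -1), (1, -2), (2, -2), (3, -2), (3, -3), (2, -3), (2, -4), (3, -4)]
Fold 1: move[3]->U => RDDURDLDR INVALID (collision), skipped
Fold 2: move[3]->L => RDDLRDLDR INVALID (collision), skipped
Fold 3: move[4]->U => RDDRUDLDR INVALID (collision), skipped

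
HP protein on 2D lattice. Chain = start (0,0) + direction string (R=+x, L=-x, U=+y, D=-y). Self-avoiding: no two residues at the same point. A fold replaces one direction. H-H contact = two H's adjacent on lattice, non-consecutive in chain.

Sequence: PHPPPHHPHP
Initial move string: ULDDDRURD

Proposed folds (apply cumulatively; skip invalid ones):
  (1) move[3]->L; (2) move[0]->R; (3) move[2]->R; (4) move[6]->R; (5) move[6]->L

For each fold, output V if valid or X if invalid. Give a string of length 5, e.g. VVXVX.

Answer: XXXVX

Derivation:
Initial: ULDDDRURD -> [(0, 0), (0, 1), (-1, 1), (-1, 0), (-1, -1), (-1, -2), (0, -2), (0, -1), (1, -1), (1, -2)]
Fold 1: move[3]->L => ULDLDRURD INVALID (collision), skipped
Fold 2: move[0]->R => RLDDDRURD INVALID (collision), skipped
Fold 3: move[2]->R => ULRDDRURD INVALID (collision), skipped
Fold 4: move[6]->R => ULDDDRRRD VALID
Fold 5: move[6]->L => ULDDDRLRD INVALID (collision), skipped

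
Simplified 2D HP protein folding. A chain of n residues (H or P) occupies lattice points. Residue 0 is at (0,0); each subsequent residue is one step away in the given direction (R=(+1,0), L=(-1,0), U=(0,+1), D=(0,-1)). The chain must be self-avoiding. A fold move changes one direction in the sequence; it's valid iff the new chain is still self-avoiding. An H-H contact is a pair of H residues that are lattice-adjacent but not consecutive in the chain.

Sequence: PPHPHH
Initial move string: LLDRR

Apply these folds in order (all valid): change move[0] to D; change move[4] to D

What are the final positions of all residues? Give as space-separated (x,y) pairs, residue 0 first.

Answer: (0,0) (0,-1) (-1,-1) (-1,-2) (0,-2) (0,-3)

Derivation:
Initial moves: LLDRR
Fold: move[0]->D => DLDRR (positions: [(0, 0), (0, -1), (-1, -1), (-1, -2), (0, -2), (1, -2)])
Fold: move[4]->D => DLDRD (positions: [(0, 0), (0, -1), (-1, -1), (-1, -2), (0, -2), (0, -3)])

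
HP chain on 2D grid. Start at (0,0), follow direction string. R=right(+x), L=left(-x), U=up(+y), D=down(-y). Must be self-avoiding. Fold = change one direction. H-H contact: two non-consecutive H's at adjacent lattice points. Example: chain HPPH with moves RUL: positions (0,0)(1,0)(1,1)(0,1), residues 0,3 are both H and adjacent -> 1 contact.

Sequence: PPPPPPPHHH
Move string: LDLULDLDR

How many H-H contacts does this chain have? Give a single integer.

Answer: 0

Derivation:
Positions: [(0, 0), (-1, 0), (-1, -1), (-2, -1), (-2, 0), (-3, 0), (-3, -1), (-4, -1), (-4, -2), (-3, -2)]
No H-H contacts found.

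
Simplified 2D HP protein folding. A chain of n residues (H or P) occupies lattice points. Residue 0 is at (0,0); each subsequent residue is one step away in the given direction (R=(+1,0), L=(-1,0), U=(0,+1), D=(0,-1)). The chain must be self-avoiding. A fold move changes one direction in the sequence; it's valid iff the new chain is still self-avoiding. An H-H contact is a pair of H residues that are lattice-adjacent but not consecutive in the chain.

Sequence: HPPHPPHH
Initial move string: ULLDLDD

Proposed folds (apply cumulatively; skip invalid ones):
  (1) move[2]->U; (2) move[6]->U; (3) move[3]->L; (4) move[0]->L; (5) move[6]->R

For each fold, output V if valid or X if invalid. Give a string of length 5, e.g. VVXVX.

Answer: XXVVV

Derivation:
Initial: ULLDLDD -> [(0, 0), (0, 1), (-1, 1), (-2, 1), (-2, 0), (-3, 0), (-3, -1), (-3, -2)]
Fold 1: move[2]->U => ULUDLDD INVALID (collision), skipped
Fold 2: move[6]->U => ULLDLDU INVALID (collision), skipped
Fold 3: move[3]->L => ULLLLDD VALID
Fold 4: move[0]->L => LLLLLDD VALID
Fold 5: move[6]->R => LLLLLDR VALID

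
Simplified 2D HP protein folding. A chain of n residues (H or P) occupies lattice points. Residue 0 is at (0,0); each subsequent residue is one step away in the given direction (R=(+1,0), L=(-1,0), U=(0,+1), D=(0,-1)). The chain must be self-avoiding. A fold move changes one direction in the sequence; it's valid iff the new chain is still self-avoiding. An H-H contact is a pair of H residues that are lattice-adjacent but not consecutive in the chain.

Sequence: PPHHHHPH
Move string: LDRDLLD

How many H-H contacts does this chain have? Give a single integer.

Positions: [(0, 0), (-1, 0), (-1, -1), (0, -1), (0, -2), (-1, -2), (-2, -2), (-2, -3)]
H-H contact: residue 2 @(-1,-1) - residue 5 @(-1, -2)

Answer: 1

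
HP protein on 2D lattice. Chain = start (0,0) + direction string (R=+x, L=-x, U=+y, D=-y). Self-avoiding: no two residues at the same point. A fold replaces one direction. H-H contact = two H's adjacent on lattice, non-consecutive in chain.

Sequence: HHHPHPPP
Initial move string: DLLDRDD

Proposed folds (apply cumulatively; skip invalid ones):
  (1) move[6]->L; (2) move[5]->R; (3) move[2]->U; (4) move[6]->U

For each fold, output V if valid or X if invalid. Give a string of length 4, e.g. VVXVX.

Answer: VXXX

Derivation:
Initial: DLLDRDD -> [(0, 0), (0, -1), (-1, -1), (-2, -1), (-2, -2), (-1, -2), (-1, -3), (-1, -4)]
Fold 1: move[6]->L => DLLDRDL VALID
Fold 2: move[5]->R => DLLDRRL INVALID (collision), skipped
Fold 3: move[2]->U => DLUDRDL INVALID (collision), skipped
Fold 4: move[6]->U => DLLDRDU INVALID (collision), skipped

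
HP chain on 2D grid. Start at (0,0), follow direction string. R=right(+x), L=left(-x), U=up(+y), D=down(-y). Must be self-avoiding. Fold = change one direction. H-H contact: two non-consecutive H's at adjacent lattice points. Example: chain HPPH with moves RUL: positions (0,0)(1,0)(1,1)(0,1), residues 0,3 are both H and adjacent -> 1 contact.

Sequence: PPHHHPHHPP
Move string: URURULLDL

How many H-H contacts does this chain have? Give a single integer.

Positions: [(0, 0), (0, 1), (1, 1), (1, 2), (2, 2), (2, 3), (1, 3), (0, 3), (0, 2), (-1, 2)]
H-H contact: residue 3 @(1,2) - residue 6 @(1, 3)

Answer: 1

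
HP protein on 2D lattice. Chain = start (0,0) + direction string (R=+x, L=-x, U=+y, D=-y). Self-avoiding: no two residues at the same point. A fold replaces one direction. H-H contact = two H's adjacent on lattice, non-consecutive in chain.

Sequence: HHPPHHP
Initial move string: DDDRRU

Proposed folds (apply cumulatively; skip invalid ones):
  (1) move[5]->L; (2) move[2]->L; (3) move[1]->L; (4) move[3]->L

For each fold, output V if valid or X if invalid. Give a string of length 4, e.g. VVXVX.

Initial: DDDRRU -> [(0, 0), (0, -1), (0, -2), (0, -3), (1, -3), (2, -3), (2, -2)]
Fold 1: move[5]->L => DDDRRL INVALID (collision), skipped
Fold 2: move[2]->L => DDLRRU INVALID (collision), skipped
Fold 3: move[1]->L => DLDRRU VALID
Fold 4: move[3]->L => DLDLRU INVALID (collision), skipped

Answer: XXVX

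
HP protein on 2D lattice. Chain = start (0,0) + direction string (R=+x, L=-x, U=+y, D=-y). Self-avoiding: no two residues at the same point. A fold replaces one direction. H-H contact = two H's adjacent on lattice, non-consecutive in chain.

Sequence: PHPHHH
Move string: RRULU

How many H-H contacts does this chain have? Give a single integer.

Positions: [(0, 0), (1, 0), (2, 0), (2, 1), (1, 1), (1, 2)]
H-H contact: residue 1 @(1,0) - residue 4 @(1, 1)

Answer: 1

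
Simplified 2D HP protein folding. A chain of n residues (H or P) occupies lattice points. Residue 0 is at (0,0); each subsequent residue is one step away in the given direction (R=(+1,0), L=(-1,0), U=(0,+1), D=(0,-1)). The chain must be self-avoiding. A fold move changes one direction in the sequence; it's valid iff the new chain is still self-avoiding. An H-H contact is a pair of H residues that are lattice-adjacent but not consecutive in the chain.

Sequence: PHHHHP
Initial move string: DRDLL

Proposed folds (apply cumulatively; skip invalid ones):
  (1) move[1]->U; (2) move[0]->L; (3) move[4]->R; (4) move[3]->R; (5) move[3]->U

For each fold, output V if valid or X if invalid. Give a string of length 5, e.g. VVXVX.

Initial: DRDLL -> [(0, 0), (0, -1), (1, -1), (1, -2), (0, -2), (-1, -2)]
Fold 1: move[1]->U => DUDLL INVALID (collision), skipped
Fold 2: move[0]->L => LRDLL INVALID (collision), skipped
Fold 3: move[4]->R => DRDLR INVALID (collision), skipped
Fold 4: move[3]->R => DRDRL INVALID (collision), skipped
Fold 5: move[3]->U => DRDUL INVALID (collision), skipped

Answer: XXXXX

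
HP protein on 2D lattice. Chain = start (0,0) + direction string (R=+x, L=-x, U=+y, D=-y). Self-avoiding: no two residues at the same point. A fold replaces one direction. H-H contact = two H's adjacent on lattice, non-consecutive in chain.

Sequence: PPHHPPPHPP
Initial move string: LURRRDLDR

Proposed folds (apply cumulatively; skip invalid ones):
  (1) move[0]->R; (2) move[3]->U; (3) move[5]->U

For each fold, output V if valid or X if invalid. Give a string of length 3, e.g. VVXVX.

Answer: VXX

Derivation:
Initial: LURRRDLDR -> [(0, 0), (-1, 0), (-1, 1), (0, 1), (1, 1), (2, 1), (2, 0), (1, 0), (1, -1), (2, -1)]
Fold 1: move[0]->R => RURRRDLDR VALID
Fold 2: move[3]->U => RURURDLDR INVALID (collision), skipped
Fold 3: move[5]->U => RURRRULDR INVALID (collision), skipped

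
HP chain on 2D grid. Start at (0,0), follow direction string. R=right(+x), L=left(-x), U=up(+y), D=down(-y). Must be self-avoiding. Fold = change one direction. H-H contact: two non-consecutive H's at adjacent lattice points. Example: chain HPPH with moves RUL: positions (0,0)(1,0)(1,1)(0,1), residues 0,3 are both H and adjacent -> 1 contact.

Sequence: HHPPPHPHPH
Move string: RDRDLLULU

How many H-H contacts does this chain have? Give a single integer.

Positions: [(0, 0), (1, 0), (1, -1), (2, -1), (2, -2), (1, -2), (0, -2), (0, -1), (-1, -1), (-1, 0)]
H-H contact: residue 0 @(0,0) - residue 9 @(-1, 0)
H-H contact: residue 0 @(0,0) - residue 7 @(0, -1)

Answer: 2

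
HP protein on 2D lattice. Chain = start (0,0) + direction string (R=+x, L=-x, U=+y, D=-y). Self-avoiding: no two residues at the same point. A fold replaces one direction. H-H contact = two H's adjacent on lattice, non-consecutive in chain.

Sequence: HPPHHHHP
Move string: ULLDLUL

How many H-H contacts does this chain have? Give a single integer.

Positions: [(0, 0), (0, 1), (-1, 1), (-2, 1), (-2, 0), (-3, 0), (-3, 1), (-4, 1)]
H-H contact: residue 3 @(-2,1) - residue 6 @(-3, 1)

Answer: 1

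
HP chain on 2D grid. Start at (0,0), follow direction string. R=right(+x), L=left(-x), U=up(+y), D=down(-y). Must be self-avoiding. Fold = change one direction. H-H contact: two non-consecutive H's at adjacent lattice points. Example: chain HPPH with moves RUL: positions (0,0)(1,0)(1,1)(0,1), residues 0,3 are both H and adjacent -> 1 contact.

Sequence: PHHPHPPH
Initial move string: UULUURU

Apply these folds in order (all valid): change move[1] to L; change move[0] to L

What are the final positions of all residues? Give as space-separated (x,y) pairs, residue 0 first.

Answer: (0,0) (-1,0) (-2,0) (-3,0) (-3,1) (-3,2) (-2,2) (-2,3)

Derivation:
Initial moves: UULUURU
Fold: move[1]->L => ULLUURU (positions: [(0, 0), (0, 1), (-1, 1), (-2, 1), (-2, 2), (-2, 3), (-1, 3), (-1, 4)])
Fold: move[0]->L => LLLUURU (positions: [(0, 0), (-1, 0), (-2, 0), (-3, 0), (-3, 1), (-3, 2), (-2, 2), (-2, 3)])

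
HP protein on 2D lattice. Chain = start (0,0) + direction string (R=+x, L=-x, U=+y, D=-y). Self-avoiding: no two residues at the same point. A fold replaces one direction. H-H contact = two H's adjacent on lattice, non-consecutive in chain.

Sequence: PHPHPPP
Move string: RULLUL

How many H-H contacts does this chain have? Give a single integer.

Positions: [(0, 0), (1, 0), (1, 1), (0, 1), (-1, 1), (-1, 2), (-2, 2)]
No H-H contacts found.

Answer: 0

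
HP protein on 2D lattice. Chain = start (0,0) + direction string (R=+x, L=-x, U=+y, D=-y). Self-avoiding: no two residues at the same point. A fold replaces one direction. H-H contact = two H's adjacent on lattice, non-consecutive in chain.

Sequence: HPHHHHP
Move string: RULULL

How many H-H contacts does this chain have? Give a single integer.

Positions: [(0, 0), (1, 0), (1, 1), (0, 1), (0, 2), (-1, 2), (-2, 2)]
H-H contact: residue 0 @(0,0) - residue 3 @(0, 1)

Answer: 1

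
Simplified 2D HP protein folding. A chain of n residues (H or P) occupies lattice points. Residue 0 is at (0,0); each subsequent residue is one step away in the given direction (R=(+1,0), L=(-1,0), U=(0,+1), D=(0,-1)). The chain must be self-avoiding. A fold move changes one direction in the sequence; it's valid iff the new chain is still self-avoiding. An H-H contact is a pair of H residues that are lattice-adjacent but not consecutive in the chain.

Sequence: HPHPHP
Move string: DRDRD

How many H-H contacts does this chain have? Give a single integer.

Positions: [(0, 0), (0, -1), (1, -1), (1, -2), (2, -2), (2, -3)]
No H-H contacts found.

Answer: 0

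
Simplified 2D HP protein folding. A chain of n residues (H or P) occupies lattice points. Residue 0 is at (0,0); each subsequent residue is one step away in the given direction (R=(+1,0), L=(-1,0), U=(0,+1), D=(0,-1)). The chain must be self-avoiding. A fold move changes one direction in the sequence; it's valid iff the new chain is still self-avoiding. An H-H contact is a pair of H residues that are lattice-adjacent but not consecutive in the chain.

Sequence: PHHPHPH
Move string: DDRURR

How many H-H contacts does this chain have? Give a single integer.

Answer: 1

Derivation:
Positions: [(0, 0), (0, -1), (0, -2), (1, -2), (1, -1), (2, -1), (3, -1)]
H-H contact: residue 1 @(0,-1) - residue 4 @(1, -1)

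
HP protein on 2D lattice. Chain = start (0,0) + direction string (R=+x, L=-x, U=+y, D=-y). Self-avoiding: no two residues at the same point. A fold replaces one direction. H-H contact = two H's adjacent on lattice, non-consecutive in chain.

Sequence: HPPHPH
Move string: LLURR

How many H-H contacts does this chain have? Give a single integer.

Positions: [(0, 0), (-1, 0), (-2, 0), (-2, 1), (-1, 1), (0, 1)]
H-H contact: residue 0 @(0,0) - residue 5 @(0, 1)

Answer: 1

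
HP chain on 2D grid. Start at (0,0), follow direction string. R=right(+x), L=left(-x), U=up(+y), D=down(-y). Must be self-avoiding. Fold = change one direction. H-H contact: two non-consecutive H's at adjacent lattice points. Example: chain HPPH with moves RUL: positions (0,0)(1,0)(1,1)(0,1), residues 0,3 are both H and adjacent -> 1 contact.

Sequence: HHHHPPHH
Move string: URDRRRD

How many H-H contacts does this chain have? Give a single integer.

Positions: [(0, 0), (0, 1), (1, 1), (1, 0), (2, 0), (3, 0), (4, 0), (4, -1)]
H-H contact: residue 0 @(0,0) - residue 3 @(1, 0)

Answer: 1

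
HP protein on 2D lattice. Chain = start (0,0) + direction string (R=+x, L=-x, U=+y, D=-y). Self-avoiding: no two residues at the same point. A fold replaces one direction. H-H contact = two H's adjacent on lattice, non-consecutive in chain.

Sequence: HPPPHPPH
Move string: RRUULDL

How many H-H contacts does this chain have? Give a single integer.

Positions: [(0, 0), (1, 0), (2, 0), (2, 1), (2, 2), (1, 2), (1, 1), (0, 1)]
H-H contact: residue 0 @(0,0) - residue 7 @(0, 1)

Answer: 1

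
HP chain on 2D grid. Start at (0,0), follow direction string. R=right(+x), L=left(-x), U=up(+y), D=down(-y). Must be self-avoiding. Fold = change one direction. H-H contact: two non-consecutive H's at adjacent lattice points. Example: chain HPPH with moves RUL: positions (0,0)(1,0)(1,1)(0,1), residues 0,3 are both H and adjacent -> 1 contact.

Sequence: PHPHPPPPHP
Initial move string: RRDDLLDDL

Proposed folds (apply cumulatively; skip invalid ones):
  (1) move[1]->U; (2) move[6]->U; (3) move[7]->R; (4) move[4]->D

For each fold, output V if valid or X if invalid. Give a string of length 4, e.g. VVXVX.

Answer: XXXV

Derivation:
Initial: RRDDLLDDL -> [(0, 0), (1, 0), (2, 0), (2, -1), (2, -2), (1, -2), (0, -2), (0, -3), (0, -4), (-1, -4)]
Fold 1: move[1]->U => RUDDLLDDL INVALID (collision), skipped
Fold 2: move[6]->U => RRDDLLUDL INVALID (collision), skipped
Fold 3: move[7]->R => RRDDLLDRL INVALID (collision), skipped
Fold 4: move[4]->D => RRDDDLDDL VALID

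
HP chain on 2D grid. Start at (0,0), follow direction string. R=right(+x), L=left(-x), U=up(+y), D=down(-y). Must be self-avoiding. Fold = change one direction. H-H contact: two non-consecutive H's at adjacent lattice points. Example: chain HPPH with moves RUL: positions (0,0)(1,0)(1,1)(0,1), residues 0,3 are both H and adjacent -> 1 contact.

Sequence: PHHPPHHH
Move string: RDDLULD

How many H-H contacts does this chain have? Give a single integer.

Answer: 1

Derivation:
Positions: [(0, 0), (1, 0), (1, -1), (1, -2), (0, -2), (0, -1), (-1, -1), (-1, -2)]
H-H contact: residue 2 @(1,-1) - residue 5 @(0, -1)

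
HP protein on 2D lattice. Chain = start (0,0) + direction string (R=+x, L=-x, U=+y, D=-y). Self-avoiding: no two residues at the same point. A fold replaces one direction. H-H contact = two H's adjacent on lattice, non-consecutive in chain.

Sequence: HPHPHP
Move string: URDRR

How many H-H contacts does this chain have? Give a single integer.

Answer: 0

Derivation:
Positions: [(0, 0), (0, 1), (1, 1), (1, 0), (2, 0), (3, 0)]
No H-H contacts found.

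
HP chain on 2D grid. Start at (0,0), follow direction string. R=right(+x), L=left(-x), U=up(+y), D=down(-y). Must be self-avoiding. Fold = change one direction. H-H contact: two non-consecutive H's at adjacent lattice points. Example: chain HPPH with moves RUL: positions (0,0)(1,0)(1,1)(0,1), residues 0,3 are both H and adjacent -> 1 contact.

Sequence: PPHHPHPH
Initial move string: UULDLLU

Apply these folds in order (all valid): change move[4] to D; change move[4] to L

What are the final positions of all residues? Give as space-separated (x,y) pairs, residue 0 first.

Answer: (0,0) (0,1) (0,2) (-1,2) (-1,1) (-2,1) (-3,1) (-3,2)

Derivation:
Initial moves: UULDLLU
Fold: move[4]->D => UULDDLU (positions: [(0, 0), (0, 1), (0, 2), (-1, 2), (-1, 1), (-1, 0), (-2, 0), (-2, 1)])
Fold: move[4]->L => UULDLLU (positions: [(0, 0), (0, 1), (0, 2), (-1, 2), (-1, 1), (-2, 1), (-3, 1), (-3, 2)])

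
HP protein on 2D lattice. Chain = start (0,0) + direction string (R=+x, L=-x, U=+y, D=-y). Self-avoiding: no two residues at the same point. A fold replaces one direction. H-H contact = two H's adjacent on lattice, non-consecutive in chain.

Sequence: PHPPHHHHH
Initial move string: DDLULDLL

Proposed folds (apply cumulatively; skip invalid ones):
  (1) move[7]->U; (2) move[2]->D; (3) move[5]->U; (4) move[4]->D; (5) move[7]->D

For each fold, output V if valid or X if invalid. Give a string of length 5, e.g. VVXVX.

Answer: VXVXV

Derivation:
Initial: DDLULDLL -> [(0, 0), (0, -1), (0, -2), (-1, -2), (-1, -1), (-2, -1), (-2, -2), (-3, -2), (-4, -2)]
Fold 1: move[7]->U => DDLULDLU VALID
Fold 2: move[2]->D => DDDULDLU INVALID (collision), skipped
Fold 3: move[5]->U => DDLULULU VALID
Fold 4: move[4]->D => DDLUDULU INVALID (collision), skipped
Fold 5: move[7]->D => DDLULULD VALID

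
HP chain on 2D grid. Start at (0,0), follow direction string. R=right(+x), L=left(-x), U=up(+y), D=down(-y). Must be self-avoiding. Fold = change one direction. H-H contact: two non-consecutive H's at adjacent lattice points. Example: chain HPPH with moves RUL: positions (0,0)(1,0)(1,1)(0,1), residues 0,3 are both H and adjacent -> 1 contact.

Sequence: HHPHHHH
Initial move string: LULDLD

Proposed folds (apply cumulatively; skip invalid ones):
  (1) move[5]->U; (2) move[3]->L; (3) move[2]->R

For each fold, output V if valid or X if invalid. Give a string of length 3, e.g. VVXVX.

Initial: LULDLD -> [(0, 0), (-1, 0), (-1, 1), (-2, 1), (-2, 0), (-3, 0), (-3, -1)]
Fold 1: move[5]->U => LULDLU VALID
Fold 2: move[3]->L => LULLLU VALID
Fold 3: move[2]->R => LURLLU INVALID (collision), skipped

Answer: VVX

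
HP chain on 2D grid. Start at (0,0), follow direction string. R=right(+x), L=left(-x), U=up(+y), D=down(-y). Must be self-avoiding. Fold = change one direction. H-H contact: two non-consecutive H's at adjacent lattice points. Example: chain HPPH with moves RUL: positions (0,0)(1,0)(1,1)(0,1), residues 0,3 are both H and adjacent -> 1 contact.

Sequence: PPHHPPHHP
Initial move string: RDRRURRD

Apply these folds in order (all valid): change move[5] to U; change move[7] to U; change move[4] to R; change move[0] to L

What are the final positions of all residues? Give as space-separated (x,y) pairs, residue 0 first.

Initial moves: RDRRURRD
Fold: move[5]->U => RDRRUURD (positions: [(0, 0), (1, 0), (1, -1), (2, -1), (3, -1), (3, 0), (3, 1), (4, 1), (4, 0)])
Fold: move[7]->U => RDRRUURU (positions: [(0, 0), (1, 0), (1, -1), (2, -1), (3, -1), (3, 0), (3, 1), (4, 1), (4, 2)])
Fold: move[4]->R => RDRRRURU (positions: [(0, 0), (1, 0), (1, -1), (2, -1), (3, -1), (4, -1), (4, 0), (5, 0), (5, 1)])
Fold: move[0]->L => LDRRRURU (positions: [(0, 0), (-1, 0), (-1, -1), (0, -1), (1, -1), (2, -1), (2, 0), (3, 0), (3, 1)])

Answer: (0,0) (-1,0) (-1,-1) (0,-1) (1,-1) (2,-1) (2,0) (3,0) (3,1)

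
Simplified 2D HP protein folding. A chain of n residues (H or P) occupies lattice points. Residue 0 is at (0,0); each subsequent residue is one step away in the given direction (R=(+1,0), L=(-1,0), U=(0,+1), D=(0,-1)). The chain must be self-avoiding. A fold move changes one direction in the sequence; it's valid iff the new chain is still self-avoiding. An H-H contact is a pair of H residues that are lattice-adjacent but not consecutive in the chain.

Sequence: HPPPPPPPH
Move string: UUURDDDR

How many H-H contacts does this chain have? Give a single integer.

Positions: [(0, 0), (0, 1), (0, 2), (0, 3), (1, 3), (1, 2), (1, 1), (1, 0), (2, 0)]
No H-H contacts found.

Answer: 0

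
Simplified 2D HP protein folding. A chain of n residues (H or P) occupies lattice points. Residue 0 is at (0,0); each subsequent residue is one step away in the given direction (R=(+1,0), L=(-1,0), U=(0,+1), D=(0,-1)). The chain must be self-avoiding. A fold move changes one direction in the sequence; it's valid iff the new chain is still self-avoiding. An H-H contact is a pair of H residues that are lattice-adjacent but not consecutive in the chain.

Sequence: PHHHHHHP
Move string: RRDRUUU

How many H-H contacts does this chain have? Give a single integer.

Answer: 1

Derivation:
Positions: [(0, 0), (1, 0), (2, 0), (2, -1), (3, -1), (3, 0), (3, 1), (3, 2)]
H-H contact: residue 2 @(2,0) - residue 5 @(3, 0)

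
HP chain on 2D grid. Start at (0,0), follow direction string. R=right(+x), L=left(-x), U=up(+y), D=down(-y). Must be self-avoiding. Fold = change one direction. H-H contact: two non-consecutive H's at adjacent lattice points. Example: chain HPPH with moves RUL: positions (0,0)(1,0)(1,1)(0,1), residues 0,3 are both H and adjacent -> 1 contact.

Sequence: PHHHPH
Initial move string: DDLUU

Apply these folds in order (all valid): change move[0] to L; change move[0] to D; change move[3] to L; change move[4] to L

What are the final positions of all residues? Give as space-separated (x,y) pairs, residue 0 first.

Answer: (0,0) (0,-1) (0,-2) (-1,-2) (-2,-2) (-3,-2)

Derivation:
Initial moves: DDLUU
Fold: move[0]->L => LDLUU (positions: [(0, 0), (-1, 0), (-1, -1), (-2, -1), (-2, 0), (-2, 1)])
Fold: move[0]->D => DDLUU (positions: [(0, 0), (0, -1), (0, -2), (-1, -2), (-1, -1), (-1, 0)])
Fold: move[3]->L => DDLLU (positions: [(0, 0), (0, -1), (0, -2), (-1, -2), (-2, -2), (-2, -1)])
Fold: move[4]->L => DDLLL (positions: [(0, 0), (0, -1), (0, -2), (-1, -2), (-2, -2), (-3, -2)])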